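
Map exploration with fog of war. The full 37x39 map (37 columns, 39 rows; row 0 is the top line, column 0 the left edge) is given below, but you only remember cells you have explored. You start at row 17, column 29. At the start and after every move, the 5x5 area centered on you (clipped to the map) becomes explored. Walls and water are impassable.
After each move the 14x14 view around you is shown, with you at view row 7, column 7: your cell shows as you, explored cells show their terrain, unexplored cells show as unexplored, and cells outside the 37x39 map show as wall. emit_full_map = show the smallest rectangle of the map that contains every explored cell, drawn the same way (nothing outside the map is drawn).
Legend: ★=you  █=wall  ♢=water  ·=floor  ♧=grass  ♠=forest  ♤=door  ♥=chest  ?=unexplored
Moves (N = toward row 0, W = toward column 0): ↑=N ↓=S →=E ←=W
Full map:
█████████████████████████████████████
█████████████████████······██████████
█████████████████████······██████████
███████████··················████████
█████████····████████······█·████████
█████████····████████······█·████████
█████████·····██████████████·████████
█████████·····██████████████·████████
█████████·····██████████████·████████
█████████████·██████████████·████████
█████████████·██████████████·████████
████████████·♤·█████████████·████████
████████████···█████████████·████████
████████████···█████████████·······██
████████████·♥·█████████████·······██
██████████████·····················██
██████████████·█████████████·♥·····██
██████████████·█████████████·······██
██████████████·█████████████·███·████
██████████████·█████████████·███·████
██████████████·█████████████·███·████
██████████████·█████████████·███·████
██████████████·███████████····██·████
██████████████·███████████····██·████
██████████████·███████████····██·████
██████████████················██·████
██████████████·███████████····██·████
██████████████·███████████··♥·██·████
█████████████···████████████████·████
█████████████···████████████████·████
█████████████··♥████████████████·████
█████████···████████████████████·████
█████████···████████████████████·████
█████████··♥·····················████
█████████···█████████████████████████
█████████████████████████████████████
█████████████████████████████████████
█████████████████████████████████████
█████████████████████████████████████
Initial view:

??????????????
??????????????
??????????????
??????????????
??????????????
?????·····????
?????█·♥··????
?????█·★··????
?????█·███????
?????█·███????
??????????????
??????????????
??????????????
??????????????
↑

??????????????
??????????????
??????????????
??????????????
??????????????
?????█····????
?????·····????
?????█·★··????
?????█····????
?????█·███????
?????█·███????
??????????????
??????????????
??????????????

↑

??????????????
??????????????
??????????????
??????????????
??????????????
?????█····????
?????█····????
?????··★··????
?????█·♥··????
?????█····????
?????█·███????
?????█·███????
??????????????
??????????????

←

??????????????
??????????????
??????????????
??????????????
??????????????
?????██····???
?????██····???
?????··★···???
?????██·♥··???
?????██····???
??????█·███???
??????█·███???
??????????????
??????????????

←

??????????????
??????????????
??????????????
??????????????
??????????????
?????███····??
?????███····??
?????··★····??
?????███·♥··??
?????███····??
???????█·███??
???????█·███??
??????????????
??????????????

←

??????????????
??????????????
??????????????
??????????????
??????????????
?????████····?
?????████····?
?????··★·····?
?????████·♥··?
?????████····?
????????█·███?
????????█·███?
??????????????
??????????????

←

??????????????
??????????????
??????????????
??????????????
??????????????
?????█████····
?????█████····
?????··★······
?????█████·♥··
?????█████····
?????????█·███
?????????█·███
??????????????
??????????????

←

??????????????
??????????????
??????????????
??????????????
??????????????
?????██████···
?????██████···
?????··★······
?????██████·♥·
?????██████···
??????????█·██
??????????█·██
??????????????
??????????????

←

??????????????
??????????????
??????????????
??????????????
??????????????
?????███████··
?????███████··
?????··★······
?????███████·♥
?????███████··
???????????█·█
???????????█·█
??????????????
??????????????

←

??????????????
??????????????
??????????????
??????????????
??????????????
?????████████·
?????████████·
?????··★······
?????████████·
?????████████·
????????????█·
????????????█·
??????????????
??????????????

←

??????????????
??????????????
??????????????
??????????????
??????????????
?????█████████
?????█████████
?????··★······
?????█████████
?????█████████
?????????????█
?????????????█
??????????????
??????????????

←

??????????????
??????????????
??????????????
??????????????
??????????????
?????█████████
?????█████████
?????··★······
?????█████████
?????█████████
??????????????
??????????????
??????????????
??????????????

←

??????????????
??????????????
??????????????
??????????????
??????????????
?????█████████
?????█████████
?????··★······
?????█████████
?????█████████
??????????????
??????????????
??????????????
??????????????

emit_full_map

███████████····
███████████····
··★············
███████████·♥··
███████████····
??????????█·███
??????????█·███


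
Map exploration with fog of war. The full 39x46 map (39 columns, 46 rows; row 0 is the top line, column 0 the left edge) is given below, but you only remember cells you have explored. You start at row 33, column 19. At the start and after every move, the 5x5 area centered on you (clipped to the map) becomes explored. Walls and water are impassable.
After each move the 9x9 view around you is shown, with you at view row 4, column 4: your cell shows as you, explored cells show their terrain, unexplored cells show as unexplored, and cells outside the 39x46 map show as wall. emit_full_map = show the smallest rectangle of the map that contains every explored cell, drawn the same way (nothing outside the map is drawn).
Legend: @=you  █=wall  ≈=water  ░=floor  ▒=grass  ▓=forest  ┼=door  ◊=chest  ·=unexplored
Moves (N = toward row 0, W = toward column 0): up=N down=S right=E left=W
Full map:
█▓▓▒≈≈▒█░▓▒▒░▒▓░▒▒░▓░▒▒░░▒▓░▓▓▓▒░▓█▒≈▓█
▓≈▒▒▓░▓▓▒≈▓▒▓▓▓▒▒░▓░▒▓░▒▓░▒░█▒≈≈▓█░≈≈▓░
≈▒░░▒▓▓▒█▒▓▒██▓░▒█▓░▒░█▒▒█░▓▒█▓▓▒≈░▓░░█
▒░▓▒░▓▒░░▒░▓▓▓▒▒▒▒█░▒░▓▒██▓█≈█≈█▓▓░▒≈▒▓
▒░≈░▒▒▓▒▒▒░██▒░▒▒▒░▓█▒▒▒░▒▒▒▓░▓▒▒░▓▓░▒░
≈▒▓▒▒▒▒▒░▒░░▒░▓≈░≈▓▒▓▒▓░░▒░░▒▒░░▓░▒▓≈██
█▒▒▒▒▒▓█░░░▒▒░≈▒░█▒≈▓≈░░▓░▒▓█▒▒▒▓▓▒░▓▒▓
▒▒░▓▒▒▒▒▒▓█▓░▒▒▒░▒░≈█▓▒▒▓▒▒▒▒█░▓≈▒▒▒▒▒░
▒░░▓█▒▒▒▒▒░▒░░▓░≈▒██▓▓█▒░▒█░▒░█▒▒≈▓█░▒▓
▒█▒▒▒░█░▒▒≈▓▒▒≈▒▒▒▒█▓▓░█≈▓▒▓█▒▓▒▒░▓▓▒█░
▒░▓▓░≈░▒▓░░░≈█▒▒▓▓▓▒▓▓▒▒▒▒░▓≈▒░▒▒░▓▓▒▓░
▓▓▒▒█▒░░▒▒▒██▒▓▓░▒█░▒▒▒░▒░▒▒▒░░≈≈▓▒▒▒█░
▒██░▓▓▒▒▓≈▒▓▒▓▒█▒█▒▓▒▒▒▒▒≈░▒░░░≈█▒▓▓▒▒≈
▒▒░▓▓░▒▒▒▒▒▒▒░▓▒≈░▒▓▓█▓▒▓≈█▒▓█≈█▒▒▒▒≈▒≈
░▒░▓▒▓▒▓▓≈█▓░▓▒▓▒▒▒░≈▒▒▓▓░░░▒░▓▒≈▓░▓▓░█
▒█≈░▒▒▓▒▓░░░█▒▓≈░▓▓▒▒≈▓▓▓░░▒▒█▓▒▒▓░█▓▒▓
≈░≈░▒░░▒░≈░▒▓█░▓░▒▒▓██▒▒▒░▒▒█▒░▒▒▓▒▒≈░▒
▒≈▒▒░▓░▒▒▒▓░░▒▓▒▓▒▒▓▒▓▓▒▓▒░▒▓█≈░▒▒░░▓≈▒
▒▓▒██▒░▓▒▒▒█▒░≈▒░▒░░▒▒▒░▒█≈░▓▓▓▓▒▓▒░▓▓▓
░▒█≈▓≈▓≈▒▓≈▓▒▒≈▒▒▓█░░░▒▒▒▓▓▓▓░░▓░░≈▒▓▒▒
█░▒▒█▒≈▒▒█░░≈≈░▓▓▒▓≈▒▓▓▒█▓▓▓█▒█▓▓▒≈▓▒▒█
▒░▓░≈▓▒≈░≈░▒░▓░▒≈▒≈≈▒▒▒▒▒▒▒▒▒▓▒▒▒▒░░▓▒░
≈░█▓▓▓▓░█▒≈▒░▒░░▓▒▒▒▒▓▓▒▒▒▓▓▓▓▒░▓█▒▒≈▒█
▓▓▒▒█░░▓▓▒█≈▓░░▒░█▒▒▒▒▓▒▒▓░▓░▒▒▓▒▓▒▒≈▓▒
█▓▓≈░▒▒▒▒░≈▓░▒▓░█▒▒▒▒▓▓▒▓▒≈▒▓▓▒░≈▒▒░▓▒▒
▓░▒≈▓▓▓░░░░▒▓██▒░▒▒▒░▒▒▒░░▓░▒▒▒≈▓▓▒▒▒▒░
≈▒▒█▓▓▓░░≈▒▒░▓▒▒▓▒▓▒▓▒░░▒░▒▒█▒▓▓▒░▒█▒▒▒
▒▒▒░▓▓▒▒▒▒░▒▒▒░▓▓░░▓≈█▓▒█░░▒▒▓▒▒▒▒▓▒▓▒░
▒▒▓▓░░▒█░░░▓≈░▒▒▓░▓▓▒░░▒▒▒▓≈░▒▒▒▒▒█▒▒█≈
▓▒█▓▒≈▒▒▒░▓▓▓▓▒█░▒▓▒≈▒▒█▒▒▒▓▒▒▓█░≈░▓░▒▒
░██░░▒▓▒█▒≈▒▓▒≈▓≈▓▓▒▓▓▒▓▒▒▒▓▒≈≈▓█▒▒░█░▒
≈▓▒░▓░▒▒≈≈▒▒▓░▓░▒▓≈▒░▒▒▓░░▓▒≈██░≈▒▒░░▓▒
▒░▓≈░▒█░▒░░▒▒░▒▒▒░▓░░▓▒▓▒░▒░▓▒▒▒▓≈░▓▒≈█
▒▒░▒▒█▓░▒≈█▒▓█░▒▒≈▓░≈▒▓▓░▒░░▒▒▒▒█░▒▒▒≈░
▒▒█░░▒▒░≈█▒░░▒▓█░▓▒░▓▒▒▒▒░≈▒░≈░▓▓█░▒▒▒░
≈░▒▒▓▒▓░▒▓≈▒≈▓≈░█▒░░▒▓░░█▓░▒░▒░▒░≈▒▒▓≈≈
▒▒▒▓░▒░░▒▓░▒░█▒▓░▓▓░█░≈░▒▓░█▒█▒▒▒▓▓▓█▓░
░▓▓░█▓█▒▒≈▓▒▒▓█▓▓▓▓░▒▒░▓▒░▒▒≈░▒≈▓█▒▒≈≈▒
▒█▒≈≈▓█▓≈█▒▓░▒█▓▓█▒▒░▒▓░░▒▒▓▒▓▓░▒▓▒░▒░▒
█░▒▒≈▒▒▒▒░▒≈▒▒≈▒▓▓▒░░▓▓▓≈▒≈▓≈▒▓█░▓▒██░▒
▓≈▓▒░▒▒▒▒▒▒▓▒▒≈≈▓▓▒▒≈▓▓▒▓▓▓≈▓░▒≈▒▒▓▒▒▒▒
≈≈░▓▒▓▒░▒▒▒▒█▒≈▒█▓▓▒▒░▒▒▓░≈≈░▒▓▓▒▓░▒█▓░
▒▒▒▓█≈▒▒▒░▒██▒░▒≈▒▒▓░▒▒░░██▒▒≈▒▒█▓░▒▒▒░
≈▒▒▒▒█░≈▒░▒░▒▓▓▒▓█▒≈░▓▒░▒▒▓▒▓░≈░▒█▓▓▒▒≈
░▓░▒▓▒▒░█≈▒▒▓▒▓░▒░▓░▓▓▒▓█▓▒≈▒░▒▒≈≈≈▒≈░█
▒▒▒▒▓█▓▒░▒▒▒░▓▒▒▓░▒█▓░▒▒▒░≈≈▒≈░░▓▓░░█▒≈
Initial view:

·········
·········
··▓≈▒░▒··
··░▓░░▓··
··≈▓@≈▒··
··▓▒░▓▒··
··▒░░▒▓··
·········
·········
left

·········
·········
··▒▓≈▒░▒·
··▒░▓░░▓·
··▒≈@░≈▒·
··░▓▒░▓▒·
··█▒░░▒▓·
·········
·········

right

·········
·········
·▒▓≈▒░▒··
·▒░▓░░▓··
·▒≈▓@≈▒··
·░▓▒░▓▒··
·█▒░░▒▓··
·········
·········

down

·········
·▒▓≈▒░▒··
·▒░▓░░▓··
·▒≈▓░≈▒··
·░▓▒@▓▒··
·█▒░░▒▓··
··▓▓░█░··
·········
·········

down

·▒▓≈▒░▒··
·▒░▓░░▓··
·▒≈▓░≈▒··
·░▓▒░▓▒··
·█▒░@▒▓··
··▓▓░█░··
··▓▓░▒▒··
·········
·········

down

·▒░▓░░▓··
·▒≈▓░≈▒··
·░▓▒░▓▒··
·█▒░░▒▓··
··▓▓@█░··
··▓▓░▒▒··
··█▒▒░▒··
·········
·········

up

·▒▓≈▒░▒··
·▒░▓░░▓··
·▒≈▓░≈▒··
·░▓▒░▓▒··
·█▒░@▒▓··
··▓▓░█░··
··▓▓░▒▒··
··█▒▒░▒··
·········

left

··▒▓≈▒░▒·
··▒░▓░░▓·
··▒≈▓░≈▒·
··░▓▒░▓▒·
··█▒@░▒▓·
··░▓▓░█░·
··▓▓▓░▒▒·
···█▒▒░▒·
·········

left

···▒▓≈▒░▒
···▒░▓░░▓
··▒▒≈▓░≈▒
··█░▓▒░▓▒
··░█@░░▒▓
··▓░▓▓░█░
··▓▓▓▓░▒▒
····█▒▒░▒
·········

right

··▒▓≈▒░▒·
··▒░▓░░▓·
·▒▒≈▓░≈▒·
·█░▓▒░▓▒·
·░█▒@░▒▓·
·▓░▓▓░█░·
·▓▓▓▓░▒▒·
···█▒▒░▒·
·········

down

··▒░▓░░▓·
·▒▒≈▓░≈▒·
·█░▓▒░▓▒·
·░█▒░░▒▓·
·▓░▓@░█░·
·▓▓▓▓░▒▒·
··▓█▒▒░▒·
·········
·········

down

·▒▒≈▓░≈▒·
·█░▓▒░▓▒·
·░█▒░░▒▓·
·▓░▓▓░█░·
·▓▓▓@░▒▒·
··▓█▒▒░▒·
··▓▓▒░░··
·········
·········

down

·█░▓▒░▓▒·
·░█▒░░▒▓·
·▓░▓▓░█░·
·▓▓▓▓░▒▒·
··▓█@▒░▒·
··▓▓▒░░··
··▓▓▒▒≈··
·········
·········

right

█░▓▒░▓▒··
░█▒░░▒▓··
▓░▓▓░█░··
▓▓▓▓░▒▒··
·▓█▒@░▒··
·▓▓▒░░▓··
·▓▓▒▒≈▓··
·········
·········

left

·█░▓▒░▓▒·
·░█▒░░▒▓·
·▓░▓▓░█░·
·▓▓▓▓░▒▒·
··▓█@▒░▒·
··▓▓▒░░▓·
··▓▓▒▒≈▓·
·········
·········

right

█░▓▒░▓▒··
░█▒░░▒▓··
▓░▓▓░█░··
▓▓▓▓░▒▒··
·▓█▒@░▒··
·▓▓▒░░▓··
·▓▓▒▒≈▓··
·········
·········

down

░█▒░░▒▓··
▓░▓▓░█░··
▓▓▓▓░▒▒··
·▓█▒▒░▒··
·▓▓▒@░▓··
·▓▓▒▒≈▓··
··▓▓▒▒░··
·········
·········

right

█▒░░▒▓···
░▓▓░█░···
▓▓▓░▒▒░··
▓█▒▒░▒▓··
▓▓▒░@▓▓··
▓▓▒▒≈▓▓··
·▓▓▒▒░▒··
·········
·········

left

░█▒░░▒▓··
▓░▓▓░█░··
▓▓▓▓░▒▒░·
·▓█▒▒░▒▓·
·▓▓▒@░▓▓·
·▓▓▒▒≈▓▓·
··▓▓▒▒░▒·
·········
·········

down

▓░▓▓░█░··
▓▓▓▓░▒▒░·
·▓█▒▒░▒▓·
·▓▓▒░░▓▓·
·▓▓▒@≈▓▓·
··▓▓▒▒░▒·
··▒▒▓░▒··
·········
·········

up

░█▒░░▒▓··
▓░▓▓░█░··
▓▓▓▓░▒▒░·
·▓█▒▒░▒▓·
·▓▓▒@░▓▓·
·▓▓▒▒≈▓▓·
··▓▓▒▒░▒·
··▒▒▓░▒··
·········

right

█▒░░▒▓···
░▓▓░█░···
▓▓▓░▒▒░··
▓█▒▒░▒▓··
▓▓▒░@▓▓··
▓▓▒▒≈▓▓··
·▓▓▒▒░▒··
·▒▒▓░▒···
·········

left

░█▒░░▒▓··
▓░▓▓░█░··
▓▓▓▓░▒▒░·
·▓█▒▒░▒▓·
·▓▓▒@░▓▓·
·▓▓▒▒≈▓▓·
··▓▓▒▒░▒·
··▒▒▓░▒··
·········

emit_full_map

·▒▓≈▒░▒·
·▒░▓░░▓·
▒▒≈▓░≈▒·
█░▓▒░▓▒·
░█▒░░▒▓·
▓░▓▓░█░·
▓▓▓▓░▒▒░
·▓█▒▒░▒▓
·▓▓▒@░▓▓
·▓▓▒▒≈▓▓
··▓▓▒▒░▒
··▒▒▓░▒·

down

▓░▓▓░█░··
▓▓▓▓░▒▒░·
·▓█▒▒░▒▓·
·▓▓▒░░▓▓·
·▓▓▒@≈▓▓·
··▓▓▒▒░▒·
··▒▒▓░▒··
·········
·········

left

·▓░▓▓░█░·
·▓▓▓▓░▒▒░
··▓█▒▒░▒▓
··▓▓▒░░▓▓
··▓▓@▒≈▓▓
··█▓▓▒▒░▒
··≈▒▒▓░▒·
·········
·········

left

··▓░▓▓░█░
··▓▓▓▓░▒▒
··▓▓█▒▒░▒
··▒▓▓▒░░▓
··≈▓@▒▒≈▓
··▒█▓▓▒▒░
··▒≈▒▒▓░▒
·········
·········

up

··░█▒░░▒▓
··▓░▓▓░█░
··▓▓▓▓░▒▒
··▓▓█▒▒░▒
··▒▓@▒░░▓
··≈▓▓▒▒≈▓
··▒█▓▓▒▒░
··▒≈▒▒▓░▒
·········

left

···░█▒░░▒
···▓░▓▓░█
··█▓▓▓▓░▒
··█▓▓█▒▒░
··≈▒@▓▒░░
··≈≈▓▓▒▒≈
··≈▒█▓▓▒▒
···▒≈▒▒▓░
·········

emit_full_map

··▒▓≈▒░▒·
··▒░▓░░▓·
·▒▒≈▓░≈▒·
·█░▓▒░▓▒·
·░█▒░░▒▓·
·▓░▓▓░█░·
█▓▓▓▓░▒▒░
█▓▓█▒▒░▒▓
≈▒@▓▒░░▓▓
≈≈▓▓▒▒≈▓▓
≈▒█▓▓▒▒░▒
·▒≈▒▒▓░▒·

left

····░█▒░░
····▓░▓▓░
··▓█▓▓▓▓░
··▒█▓▓█▒▒
··▒≈@▓▓▒░
··▒≈≈▓▓▒▒
··▒≈▒█▓▓▒
····▒≈▒▒▓
·········

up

····█░▓▒░
····░█▒░░
··█▒▓░▓▓░
··▓█▓▓▓▓░
··▒█@▓█▒▒
··▒≈▒▓▓▒░
··▒≈≈▓▓▒▒
··▒≈▒█▓▓▒
····▒≈▒▒▓

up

····▒▒≈▓░
····█░▓▒░
··▓≈░█▒░░
··█▒▓░▓▓░
··▓█@▓▓▓░
··▒█▓▓█▒▒
··▒≈▒▓▓▒░
··▒≈≈▓▓▒▒
··▒≈▒█▓▓▒

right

···▒▒≈▓░≈
···█░▓▒░▓
·▓≈░█▒░░▒
·█▒▓░▓▓░█
·▓█▓@▓▓░▒
·▒█▓▓█▒▒░
·▒≈▒▓▓▒░░
·▒≈≈▓▓▒▒≈
·▒≈▒█▓▓▒▒

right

··▒▒≈▓░≈▒
··█░▓▒░▓▒
▓≈░█▒░░▒▓
█▒▓░▓▓░█░
▓█▓▓@▓░▒▒
▒█▓▓█▒▒░▒
▒≈▒▓▓▒░░▓
▒≈≈▓▓▒▒≈▓
▒≈▒█▓▓▒▒░

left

···▒▒≈▓░≈
···█░▓▒░▓
·▓≈░█▒░░▒
·█▒▓░▓▓░█
·▓█▓@▓▓░▒
·▒█▓▓█▒▒░
·▒≈▒▓▓▒░░
·▒≈≈▓▓▒▒≈
·▒≈▒█▓▓▒▒

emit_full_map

···▒▓≈▒░▒·
···▒░▓░░▓·
··▒▒≈▓░≈▒·
··█░▓▒░▓▒·
▓≈░█▒░░▒▓·
█▒▓░▓▓░█░·
▓█▓@▓▓░▒▒░
▒█▓▓█▒▒░▒▓
▒≈▒▓▓▒░░▓▓
▒≈≈▓▓▒▒≈▓▓
▒≈▒█▓▓▒▒░▒
··▒≈▒▒▓░▒·


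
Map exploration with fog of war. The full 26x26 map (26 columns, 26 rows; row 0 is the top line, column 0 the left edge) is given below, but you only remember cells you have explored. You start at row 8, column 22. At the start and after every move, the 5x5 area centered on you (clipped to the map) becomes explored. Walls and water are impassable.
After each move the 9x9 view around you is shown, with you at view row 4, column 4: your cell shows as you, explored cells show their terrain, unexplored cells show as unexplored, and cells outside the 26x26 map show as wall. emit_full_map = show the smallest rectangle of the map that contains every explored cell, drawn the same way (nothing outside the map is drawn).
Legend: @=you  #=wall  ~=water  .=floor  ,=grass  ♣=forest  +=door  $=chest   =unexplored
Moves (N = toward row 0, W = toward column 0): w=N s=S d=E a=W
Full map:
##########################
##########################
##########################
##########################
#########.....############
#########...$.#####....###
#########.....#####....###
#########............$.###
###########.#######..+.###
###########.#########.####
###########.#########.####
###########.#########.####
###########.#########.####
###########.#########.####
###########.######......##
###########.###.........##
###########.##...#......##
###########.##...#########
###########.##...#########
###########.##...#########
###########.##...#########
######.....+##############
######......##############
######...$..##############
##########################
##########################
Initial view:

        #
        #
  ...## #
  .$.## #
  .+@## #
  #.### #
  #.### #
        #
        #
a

         
         
  ....## 
  ..$.## 
  ..@.## 
  ##.### 
  ##.### 
         
         

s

         
  ....## 
  ..$.## 
  ..+.## 
  ##@### 
  ##.### 
  ##.##  
         
         

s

  ....## 
  ..$.## 
  ..+.## 
  ##.### 
  ##@### 
  ##.##  
  ##.##  
         
         

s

  ..$.## 
  ..+.## 
  ##.### 
  ##.### 
  ##@##  
  ##.##  
  ##.##  
         
         

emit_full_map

....##
..$.##
..+.##
##.###
##.###
##@## 
##.## 
##.## 

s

  ..+.## 
  ##.### 
  ##.### 
  ##.##  
  ##@##  
  ##.##  
  .....  
         
         

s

  ##.### 
  ##.### 
  ##.##  
  ##.##  
  ##@##  
  .....  
  .....  
         
         

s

  ##.### 
  ##.##  
  ##.##  
  ##.##  
  ..@..  
  .....  
  .....  
         
         

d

 ##.### #
 ##.##  #
 ##.### #
 ##.### #
 ...@.# #
 .....# #
 .....# #
        #
        #

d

##.### ##
##.##  ##
##.######
##.######
....@####
.....####
.....####
       ##
       ##

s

##.##  ##
##.######
##.######
.....####
....@####
.....####
  #######
       ##
       ##

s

##.######
##.######
.....####
.....####
....@####
  #######
  #######
       ##
       ##

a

 ##.#####
 ##.#####
 .....###
 .....###
 ...@.###
  #######
  #######
        #
        #

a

  ##.####
  ##.####
  .....##
  .....##
  ..@..##
  #######
  #######
         
         

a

   ##.###
   ##.###
  ......#
  ......#
  ..@...#
  #######
  #######
         
         

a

    ##.##
    ##.##
  #......
  .......
  #.@....
  #######
  #######
         
         

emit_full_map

  ....## 
  ..$.## 
  ..+.## 
  ##.### 
  ##.### 
  ##.##  
  ##.####
  ##.####
#......##
.......##
#.@....##
#########
#########

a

     ##.#
     ##.#
  ##.....
  .......
  .#@....
  .######
  .######
         
         

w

     ##.#
     ##.#
  #####.#
  ##.....
  ..@....
  .#.....
  .######
  .######
         

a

      ##.
      ##.
  ######.
  ###....
  ..@....
  ..#....
  ..#####
   .#####
         

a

       ##
       ##
  #######
  ####...
  #.@....
  ...#...
  ...####
    .####
         

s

       ##
  #######
  ####...
  #......
  ..@#...
  ...####
  ...####
         
         

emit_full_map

     ....## 
     ..$.## 
     ..+.## 
     ##.### 
     ##.### 
     ##.##  
     ##.####
#######.####
####......##
#.........##
..@#......##
...#########
...#########

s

  #######
  ####...
  #......
  ...#...
  ..@####
  ...####
  ...##  
         
         

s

  ####...
  #......
  ...#...
  ...####
  ..@####
  ...##  
  ...##  
         
         

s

  #......
  ...#...
  ...####
  ...####
  ..@##  
  ...##  
  #####  
         
         

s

  ...#...
  ...####
  ...####
  ...##  
  ..@##  
  #####  
  #####  
         
         

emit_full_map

     ....## 
     ..$.## 
     ..+.## 
     ##.### 
     ##.### 
     ##.##  
     ##.####
#######.####
####......##
#.........##
...#......##
...#########
...#########
...##       
..@##       
#####       
#####       

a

   ...#..
   ...###
  #...###
  #...## 
  #.@.## 
  ###### 
  ###### 
         
         

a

    ...#.
    ...##
  ##...##
  ##...##
  ##@..##
  #######
  #######
         
         

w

    #....
    ...#.
  ##...##
  ##...##
  ##@..##
  ##...##
  #######
  #######
         

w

    ####.
    #....
  ##...#.
  ##...##
  ##@..##
  ##...##
  ##...##
  #######
  #######

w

    #####
    ####.
  ###....
  ##...#.
  ##@..##
  ##...##
  ##...##
  ##...##
  #######

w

         
    #####
  ######.
  ###....
  ##@..#.
  ##...##
  ##...##
  ##...##
  ##...##

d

        #
   ######
 ######..
 ###.....
 ##.@.#..
 ##...###
 ##...###
 ##...## 
 ##...## 

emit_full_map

       ....## 
       ..$.## 
       ..+.## 
       ##.### 
       ##.### 
       ##.##  
       ##.####
  #######.####
######......##
###.........##
##.@.#......##
##...#########
##...#########
##...##       
##...##       
#######       
#######       


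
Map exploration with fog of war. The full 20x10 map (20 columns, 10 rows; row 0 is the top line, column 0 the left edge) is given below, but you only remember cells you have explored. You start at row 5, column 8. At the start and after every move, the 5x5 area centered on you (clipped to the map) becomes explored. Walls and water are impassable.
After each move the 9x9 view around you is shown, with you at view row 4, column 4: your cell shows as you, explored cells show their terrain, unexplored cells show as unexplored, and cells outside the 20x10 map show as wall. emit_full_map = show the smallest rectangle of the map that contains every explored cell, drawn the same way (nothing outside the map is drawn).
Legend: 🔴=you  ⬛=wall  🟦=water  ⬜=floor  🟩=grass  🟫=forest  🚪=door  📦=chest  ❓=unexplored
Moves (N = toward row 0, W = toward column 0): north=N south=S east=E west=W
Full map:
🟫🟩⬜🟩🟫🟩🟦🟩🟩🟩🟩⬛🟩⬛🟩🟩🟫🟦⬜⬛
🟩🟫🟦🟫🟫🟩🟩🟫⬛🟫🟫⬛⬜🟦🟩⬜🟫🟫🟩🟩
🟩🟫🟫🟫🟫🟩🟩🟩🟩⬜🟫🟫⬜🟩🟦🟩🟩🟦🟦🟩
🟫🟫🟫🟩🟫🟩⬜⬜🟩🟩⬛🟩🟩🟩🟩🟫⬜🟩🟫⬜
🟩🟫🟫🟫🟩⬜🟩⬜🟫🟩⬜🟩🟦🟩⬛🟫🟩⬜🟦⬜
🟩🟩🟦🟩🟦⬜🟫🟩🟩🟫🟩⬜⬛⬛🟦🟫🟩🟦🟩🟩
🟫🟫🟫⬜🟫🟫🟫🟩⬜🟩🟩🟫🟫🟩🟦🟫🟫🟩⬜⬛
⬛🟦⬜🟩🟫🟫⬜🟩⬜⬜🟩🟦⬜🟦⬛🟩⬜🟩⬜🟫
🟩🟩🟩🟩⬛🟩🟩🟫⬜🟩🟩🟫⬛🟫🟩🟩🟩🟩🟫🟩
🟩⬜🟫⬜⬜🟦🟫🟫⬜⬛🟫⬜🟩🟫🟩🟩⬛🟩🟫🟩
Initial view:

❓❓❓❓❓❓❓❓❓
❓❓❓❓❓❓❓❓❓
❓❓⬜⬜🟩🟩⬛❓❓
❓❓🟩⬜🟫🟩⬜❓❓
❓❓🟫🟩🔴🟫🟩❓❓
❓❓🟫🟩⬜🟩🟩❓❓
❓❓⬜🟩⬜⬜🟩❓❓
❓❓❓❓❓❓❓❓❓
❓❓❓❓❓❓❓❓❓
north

❓❓❓❓❓❓❓❓❓
❓❓❓❓❓❓❓❓❓
❓❓🟩🟩🟩⬜🟫❓❓
❓❓⬜⬜🟩🟩⬛❓❓
❓❓🟩⬜🔴🟩⬜❓❓
❓❓🟫🟩🟩🟫🟩❓❓
❓❓🟫🟩⬜🟩🟩❓❓
❓❓⬜🟩⬜⬜🟩❓❓
❓❓❓❓❓❓❓❓❓

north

⬛⬛⬛⬛⬛⬛⬛⬛⬛
❓❓❓❓❓❓❓❓❓
❓❓🟩🟫⬛🟫🟫❓❓
❓❓🟩🟩🟩⬜🟫❓❓
❓❓⬜⬜🔴🟩⬛❓❓
❓❓🟩⬜🟫🟩⬜❓❓
❓❓🟫🟩🟩🟫🟩❓❓
❓❓🟫🟩⬜🟩🟩❓❓
❓❓⬜🟩⬜⬜🟩❓❓

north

⬛⬛⬛⬛⬛⬛⬛⬛⬛
⬛⬛⬛⬛⬛⬛⬛⬛⬛
❓❓🟦🟩🟩🟩🟩❓❓
❓❓🟩🟫⬛🟫🟫❓❓
❓❓🟩🟩🔴⬜🟫❓❓
❓❓⬜⬜🟩🟩⬛❓❓
❓❓🟩⬜🟫🟩⬜❓❓
❓❓🟫🟩🟩🟫🟩❓❓
❓❓🟫🟩⬜🟩🟩❓❓

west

⬛⬛⬛⬛⬛⬛⬛⬛⬛
⬛⬛⬛⬛⬛⬛⬛⬛⬛
❓❓🟩🟦🟩🟩🟩🟩❓
❓❓🟩🟩🟫⬛🟫🟫❓
❓❓🟩🟩🔴🟩⬜🟫❓
❓❓🟩⬜⬜🟩🟩⬛❓
❓❓⬜🟩⬜🟫🟩⬜❓
❓❓❓🟫🟩🟩🟫🟩❓
❓❓❓🟫🟩⬜🟩🟩❓

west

⬛⬛⬛⬛⬛⬛⬛⬛⬛
⬛⬛⬛⬛⬛⬛⬛⬛⬛
❓❓🟫🟩🟦🟩🟩🟩🟩
❓❓🟫🟩🟩🟫⬛🟫🟫
❓❓🟫🟩🔴🟩🟩⬜🟫
❓❓🟫🟩⬜⬜🟩🟩⬛
❓❓🟩⬜🟩⬜🟫🟩⬜
❓❓❓❓🟫🟩🟩🟫🟩
❓❓❓❓🟫🟩⬜🟩🟩

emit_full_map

🟫🟩🟦🟩🟩🟩🟩
🟫🟩🟩🟫⬛🟫🟫
🟫🟩🔴🟩🟩⬜🟫
🟫🟩⬜⬜🟩🟩⬛
🟩⬜🟩⬜🟫🟩⬜
❓❓🟫🟩🟩🟫🟩
❓❓🟫🟩⬜🟩🟩
❓❓⬜🟩⬜⬜🟩

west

⬛⬛⬛⬛⬛⬛⬛⬛⬛
⬛⬛⬛⬛⬛⬛⬛⬛⬛
❓❓🟩🟫🟩🟦🟩🟩🟩
❓❓🟫🟫🟩🟩🟫⬛🟫
❓❓🟫🟫🔴🟩🟩🟩⬜
❓❓🟩🟫🟩⬜⬜🟩🟩
❓❓🟫🟩⬜🟩⬜🟫🟩
❓❓❓❓❓🟫🟩🟩🟫
❓❓❓❓❓🟫🟩⬜🟩

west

⬛⬛⬛⬛⬛⬛⬛⬛⬛
⬛⬛⬛⬛⬛⬛⬛⬛⬛
❓❓⬜🟩🟫🟩🟦🟩🟩
❓❓🟦🟫🟫🟩🟩🟫⬛
❓❓🟫🟫🔴🟩🟩🟩🟩
❓❓🟫🟩🟫🟩⬜⬜🟩
❓❓🟫🟫🟩⬜🟩⬜🟫
❓❓❓❓❓❓🟫🟩🟩
❓❓❓❓❓❓🟫🟩⬜

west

⬛⬛⬛⬛⬛⬛⬛⬛⬛
⬛⬛⬛⬛⬛⬛⬛⬛⬛
⬛❓🟩⬜🟩🟫🟩🟦🟩
⬛❓🟫🟦🟫🟫🟩🟩🟫
⬛❓🟫🟫🔴🟫🟩🟩🟩
⬛❓🟫🟫🟩🟫🟩⬜⬜
⬛❓🟫🟫🟫🟩⬜🟩⬜
⬛❓❓❓❓❓❓🟫🟩
⬛❓❓❓❓❓❓🟫🟩

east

⬛⬛⬛⬛⬛⬛⬛⬛⬛
⬛⬛⬛⬛⬛⬛⬛⬛⬛
❓🟩⬜🟩🟫🟩🟦🟩🟩
❓🟫🟦🟫🟫🟩🟩🟫⬛
❓🟫🟫🟫🔴🟩🟩🟩🟩
❓🟫🟫🟩🟫🟩⬜⬜🟩
❓🟫🟫🟫🟩⬜🟩⬜🟫
❓❓❓❓❓❓🟫🟩🟩
❓❓❓❓❓❓🟫🟩⬜

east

⬛⬛⬛⬛⬛⬛⬛⬛⬛
⬛⬛⬛⬛⬛⬛⬛⬛⬛
🟩⬜🟩🟫🟩🟦🟩🟩🟩
🟫🟦🟫🟫🟩🟩🟫⬛🟫
🟫🟫🟫🟫🔴🟩🟩🟩⬜
🟫🟫🟩🟫🟩⬜⬜🟩🟩
🟫🟫🟫🟩⬜🟩⬜🟫🟩
❓❓❓❓❓🟫🟩🟩🟫
❓❓❓❓❓🟫🟩⬜🟩

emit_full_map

🟩⬜🟩🟫🟩🟦🟩🟩🟩🟩
🟫🟦🟫🟫🟩🟩🟫⬛🟫🟫
🟫🟫🟫🟫🔴🟩🟩🟩⬜🟫
🟫🟫🟩🟫🟩⬜⬜🟩🟩⬛
🟫🟫🟫🟩⬜🟩⬜🟫🟩⬜
❓❓❓❓❓🟫🟩🟩🟫🟩
❓❓❓❓❓🟫🟩⬜🟩🟩
❓❓❓❓❓⬜🟩⬜⬜🟩


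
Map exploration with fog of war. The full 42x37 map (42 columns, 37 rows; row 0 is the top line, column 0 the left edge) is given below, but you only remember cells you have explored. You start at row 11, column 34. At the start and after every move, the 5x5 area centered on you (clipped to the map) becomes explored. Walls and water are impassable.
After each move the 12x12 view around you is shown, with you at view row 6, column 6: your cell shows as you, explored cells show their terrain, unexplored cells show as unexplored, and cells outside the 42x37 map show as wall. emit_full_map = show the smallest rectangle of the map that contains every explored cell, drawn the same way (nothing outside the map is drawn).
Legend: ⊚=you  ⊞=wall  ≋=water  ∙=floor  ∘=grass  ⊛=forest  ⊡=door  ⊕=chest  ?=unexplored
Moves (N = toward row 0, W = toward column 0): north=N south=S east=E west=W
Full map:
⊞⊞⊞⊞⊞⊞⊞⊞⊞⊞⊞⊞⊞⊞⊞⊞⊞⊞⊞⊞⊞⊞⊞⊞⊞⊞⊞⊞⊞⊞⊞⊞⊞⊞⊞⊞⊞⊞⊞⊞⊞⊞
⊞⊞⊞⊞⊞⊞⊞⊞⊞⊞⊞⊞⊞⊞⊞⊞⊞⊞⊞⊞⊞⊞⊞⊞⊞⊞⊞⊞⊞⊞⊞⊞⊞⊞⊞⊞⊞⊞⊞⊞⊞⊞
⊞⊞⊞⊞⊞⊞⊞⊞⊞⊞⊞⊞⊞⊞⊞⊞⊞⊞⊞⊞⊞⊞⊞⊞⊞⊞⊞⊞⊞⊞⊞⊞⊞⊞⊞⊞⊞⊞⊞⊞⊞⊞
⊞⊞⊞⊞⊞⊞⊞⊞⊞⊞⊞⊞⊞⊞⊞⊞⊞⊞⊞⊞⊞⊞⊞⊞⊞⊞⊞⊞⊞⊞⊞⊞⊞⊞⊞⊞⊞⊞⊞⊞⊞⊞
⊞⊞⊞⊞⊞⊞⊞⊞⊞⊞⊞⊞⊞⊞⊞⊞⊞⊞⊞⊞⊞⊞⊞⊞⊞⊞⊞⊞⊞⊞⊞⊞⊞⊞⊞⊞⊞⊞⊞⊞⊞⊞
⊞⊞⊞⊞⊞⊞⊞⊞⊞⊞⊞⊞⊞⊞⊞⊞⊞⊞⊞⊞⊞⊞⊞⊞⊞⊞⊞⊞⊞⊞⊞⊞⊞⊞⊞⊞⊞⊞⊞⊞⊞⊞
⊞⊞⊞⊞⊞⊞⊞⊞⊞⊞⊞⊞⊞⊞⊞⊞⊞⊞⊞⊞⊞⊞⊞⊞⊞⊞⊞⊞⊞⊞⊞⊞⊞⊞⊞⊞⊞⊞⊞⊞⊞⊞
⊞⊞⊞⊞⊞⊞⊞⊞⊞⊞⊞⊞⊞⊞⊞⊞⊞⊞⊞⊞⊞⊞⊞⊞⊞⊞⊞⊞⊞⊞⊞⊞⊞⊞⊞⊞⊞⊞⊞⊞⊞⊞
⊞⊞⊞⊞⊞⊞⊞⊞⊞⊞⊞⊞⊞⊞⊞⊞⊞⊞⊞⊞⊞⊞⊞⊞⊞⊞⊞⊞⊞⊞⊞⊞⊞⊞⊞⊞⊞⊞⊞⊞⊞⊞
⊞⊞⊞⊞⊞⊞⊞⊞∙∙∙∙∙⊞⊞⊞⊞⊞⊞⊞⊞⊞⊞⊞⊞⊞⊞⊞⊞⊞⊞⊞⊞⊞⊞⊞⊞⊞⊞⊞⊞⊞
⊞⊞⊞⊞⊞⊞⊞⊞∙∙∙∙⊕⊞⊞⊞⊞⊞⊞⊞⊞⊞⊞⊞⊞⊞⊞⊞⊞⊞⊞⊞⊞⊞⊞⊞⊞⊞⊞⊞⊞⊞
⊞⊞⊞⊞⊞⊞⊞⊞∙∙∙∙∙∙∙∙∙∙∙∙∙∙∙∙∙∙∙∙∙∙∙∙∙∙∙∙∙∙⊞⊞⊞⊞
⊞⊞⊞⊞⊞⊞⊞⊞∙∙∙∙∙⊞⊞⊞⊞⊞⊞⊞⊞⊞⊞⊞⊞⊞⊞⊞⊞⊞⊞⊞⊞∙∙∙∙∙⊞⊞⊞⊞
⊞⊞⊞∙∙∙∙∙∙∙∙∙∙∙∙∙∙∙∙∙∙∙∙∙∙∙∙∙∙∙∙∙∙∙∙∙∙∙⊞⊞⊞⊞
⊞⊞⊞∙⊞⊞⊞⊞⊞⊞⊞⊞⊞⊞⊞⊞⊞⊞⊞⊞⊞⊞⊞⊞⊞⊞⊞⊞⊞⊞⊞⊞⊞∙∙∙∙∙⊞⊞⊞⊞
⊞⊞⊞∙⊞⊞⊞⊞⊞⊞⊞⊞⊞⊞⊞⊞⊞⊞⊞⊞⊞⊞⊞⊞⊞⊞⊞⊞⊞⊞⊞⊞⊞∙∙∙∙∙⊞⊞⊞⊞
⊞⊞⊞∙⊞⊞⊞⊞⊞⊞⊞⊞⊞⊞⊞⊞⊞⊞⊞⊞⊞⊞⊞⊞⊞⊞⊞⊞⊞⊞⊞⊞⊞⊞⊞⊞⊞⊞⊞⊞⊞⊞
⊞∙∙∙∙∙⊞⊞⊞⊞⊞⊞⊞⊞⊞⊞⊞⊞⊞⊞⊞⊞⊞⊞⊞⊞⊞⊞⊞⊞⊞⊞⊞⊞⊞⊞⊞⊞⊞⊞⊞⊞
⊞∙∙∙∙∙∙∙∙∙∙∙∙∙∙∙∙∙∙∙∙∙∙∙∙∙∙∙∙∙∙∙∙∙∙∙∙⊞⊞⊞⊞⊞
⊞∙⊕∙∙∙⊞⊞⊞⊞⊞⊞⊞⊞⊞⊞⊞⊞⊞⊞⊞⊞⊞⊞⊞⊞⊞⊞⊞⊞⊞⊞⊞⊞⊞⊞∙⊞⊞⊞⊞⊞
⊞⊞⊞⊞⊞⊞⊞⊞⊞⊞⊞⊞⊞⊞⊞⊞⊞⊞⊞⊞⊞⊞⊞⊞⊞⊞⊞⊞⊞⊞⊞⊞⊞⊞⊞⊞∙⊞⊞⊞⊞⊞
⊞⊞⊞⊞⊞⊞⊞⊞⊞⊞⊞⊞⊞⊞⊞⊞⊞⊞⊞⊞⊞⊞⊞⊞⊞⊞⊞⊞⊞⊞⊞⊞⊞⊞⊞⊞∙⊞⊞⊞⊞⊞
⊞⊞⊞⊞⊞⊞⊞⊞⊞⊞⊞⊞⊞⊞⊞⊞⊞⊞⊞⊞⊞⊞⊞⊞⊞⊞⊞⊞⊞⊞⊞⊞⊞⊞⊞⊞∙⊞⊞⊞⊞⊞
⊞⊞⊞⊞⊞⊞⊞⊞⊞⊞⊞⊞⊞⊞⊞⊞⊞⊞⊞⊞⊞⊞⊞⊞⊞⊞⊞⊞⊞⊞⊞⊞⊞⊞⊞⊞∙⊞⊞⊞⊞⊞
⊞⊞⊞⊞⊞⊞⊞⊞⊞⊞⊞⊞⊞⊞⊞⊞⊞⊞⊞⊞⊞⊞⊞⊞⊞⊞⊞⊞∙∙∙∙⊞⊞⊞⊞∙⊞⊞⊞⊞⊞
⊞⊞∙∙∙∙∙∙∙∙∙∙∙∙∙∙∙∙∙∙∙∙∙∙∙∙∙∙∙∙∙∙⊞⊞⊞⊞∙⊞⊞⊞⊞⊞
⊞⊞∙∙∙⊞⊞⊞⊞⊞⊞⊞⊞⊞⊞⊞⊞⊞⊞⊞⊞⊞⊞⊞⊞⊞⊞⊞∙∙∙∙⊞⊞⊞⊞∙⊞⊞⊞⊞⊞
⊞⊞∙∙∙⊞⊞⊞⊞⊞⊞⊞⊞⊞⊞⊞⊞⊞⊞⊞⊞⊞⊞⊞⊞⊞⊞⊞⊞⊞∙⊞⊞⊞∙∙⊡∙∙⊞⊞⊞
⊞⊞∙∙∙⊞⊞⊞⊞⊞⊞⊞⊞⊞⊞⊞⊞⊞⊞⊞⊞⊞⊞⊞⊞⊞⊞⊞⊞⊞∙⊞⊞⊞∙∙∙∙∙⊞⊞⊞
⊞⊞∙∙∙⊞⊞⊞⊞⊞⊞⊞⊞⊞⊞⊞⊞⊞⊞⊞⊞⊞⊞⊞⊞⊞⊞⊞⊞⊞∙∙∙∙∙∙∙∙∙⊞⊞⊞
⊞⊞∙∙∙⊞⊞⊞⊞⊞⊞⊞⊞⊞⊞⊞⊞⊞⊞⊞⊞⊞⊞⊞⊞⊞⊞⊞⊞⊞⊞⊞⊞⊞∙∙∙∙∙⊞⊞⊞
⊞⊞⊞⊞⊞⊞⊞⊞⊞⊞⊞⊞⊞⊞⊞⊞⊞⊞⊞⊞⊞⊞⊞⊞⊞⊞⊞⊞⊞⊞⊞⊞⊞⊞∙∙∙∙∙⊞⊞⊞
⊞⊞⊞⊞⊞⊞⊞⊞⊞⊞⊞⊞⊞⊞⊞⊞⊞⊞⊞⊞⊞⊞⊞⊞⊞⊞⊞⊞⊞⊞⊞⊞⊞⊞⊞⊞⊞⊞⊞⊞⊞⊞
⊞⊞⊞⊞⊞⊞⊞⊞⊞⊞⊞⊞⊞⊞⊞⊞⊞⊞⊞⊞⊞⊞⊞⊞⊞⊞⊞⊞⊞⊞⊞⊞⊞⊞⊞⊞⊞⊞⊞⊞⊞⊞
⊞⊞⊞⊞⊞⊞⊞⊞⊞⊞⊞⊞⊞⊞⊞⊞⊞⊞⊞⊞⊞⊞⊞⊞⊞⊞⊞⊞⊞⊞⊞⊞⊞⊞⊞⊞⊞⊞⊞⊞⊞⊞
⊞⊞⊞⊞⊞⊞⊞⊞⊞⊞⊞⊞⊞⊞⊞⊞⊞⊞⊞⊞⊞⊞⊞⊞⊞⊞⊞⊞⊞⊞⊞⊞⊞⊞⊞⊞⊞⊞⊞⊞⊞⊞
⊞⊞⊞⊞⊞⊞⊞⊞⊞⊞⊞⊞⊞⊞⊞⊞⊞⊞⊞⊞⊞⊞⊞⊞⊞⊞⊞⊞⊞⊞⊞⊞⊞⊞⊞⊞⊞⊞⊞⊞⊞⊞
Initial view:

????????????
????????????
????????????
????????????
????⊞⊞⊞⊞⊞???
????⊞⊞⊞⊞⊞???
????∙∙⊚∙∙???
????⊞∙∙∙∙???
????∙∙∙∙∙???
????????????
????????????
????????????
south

????????????
????????????
????????????
????⊞⊞⊞⊞⊞???
????⊞⊞⊞⊞⊞???
????∙∙∙∙∙???
????⊞∙⊚∙∙???
????∙∙∙∙∙???
????⊞∙∙∙∙???
????????????
????????????
????????????

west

????????????
????????????
????????????
?????⊞⊞⊞⊞⊞??
????⊞⊞⊞⊞⊞⊞??
????∙∙∙∙∙∙??
????⊞⊞⊚∙∙∙??
????∙∙∙∙∙∙??
????⊞⊞∙∙∙∙??
????????????
????????????
????????????

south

????????????
????????????
?????⊞⊞⊞⊞⊞??
????⊞⊞⊞⊞⊞⊞??
????∙∙∙∙∙∙??
????⊞⊞∙∙∙∙??
????∙∙⊚∙∙∙??
????⊞⊞∙∙∙∙??
????⊞⊞∙∙∙???
????????????
????????????
????????????

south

????????????
?????⊞⊞⊞⊞⊞??
????⊞⊞⊞⊞⊞⊞??
????∙∙∙∙∙∙??
????⊞⊞∙∙∙∙??
????∙∙∙∙∙∙??
????⊞⊞⊚∙∙∙??
????⊞⊞∙∙∙???
????⊞⊞⊞⊞⊞???
????????????
????????????
????????????

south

?????⊞⊞⊞⊞⊞??
????⊞⊞⊞⊞⊞⊞??
????∙∙∙∙∙∙??
????⊞⊞∙∙∙∙??
????∙∙∙∙∙∙??
????⊞⊞∙∙∙∙??
????⊞⊞⊚∙∙???
????⊞⊞⊞⊞⊞???
????⊞⊞⊞⊞⊞???
????????????
????????????
????????????

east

????⊞⊞⊞⊞⊞???
???⊞⊞⊞⊞⊞⊞???
???∙∙∙∙∙∙???
???⊞⊞∙∙∙∙???
???∙∙∙∙∙∙???
???⊞⊞∙∙∙∙???
???⊞⊞∙⊚∙∙???
???⊞⊞⊞⊞⊞⊞???
???⊞⊞⊞⊞⊞⊞???
????????????
????????????
????????????

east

???⊞⊞⊞⊞⊞????
??⊞⊞⊞⊞⊞⊞????
??∙∙∙∙∙∙????
??⊞⊞∙∙∙∙????
??∙∙∙∙∙∙∙???
??⊞⊞∙∙∙∙∙???
??⊞⊞∙∙⊚∙∙???
??⊞⊞⊞⊞⊞⊞⊞???
??⊞⊞⊞⊞⊞⊞⊞???
????????????
????????????
????????????

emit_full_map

?⊞⊞⊞⊞⊞?
⊞⊞⊞⊞⊞⊞?
∙∙∙∙∙∙?
⊞⊞∙∙∙∙?
∙∙∙∙∙∙∙
⊞⊞∙∙∙∙∙
⊞⊞∙∙⊚∙∙
⊞⊞⊞⊞⊞⊞⊞
⊞⊞⊞⊞⊞⊞⊞

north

????????????
???⊞⊞⊞⊞⊞????
??⊞⊞⊞⊞⊞⊞????
??∙∙∙∙∙∙????
??⊞⊞∙∙∙∙∙???
??∙∙∙∙∙∙∙???
??⊞⊞∙∙⊚∙∙???
??⊞⊞∙∙∙∙∙???
??⊞⊞⊞⊞⊞⊞⊞???
??⊞⊞⊞⊞⊞⊞⊞???
????????????
????????????

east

????????????
??⊞⊞⊞⊞⊞?????
?⊞⊞⊞⊞⊞⊞?????
?∙∙∙∙∙∙?????
?⊞⊞∙∙∙∙∙⊞???
?∙∙∙∙∙∙∙⊞???
?⊞⊞∙∙∙⊚∙⊞???
?⊞⊞∙∙∙∙∙⊞???
?⊞⊞⊞⊞⊞⊞⊞⊞???
?⊞⊞⊞⊞⊞⊞⊞????
????????????
????????????

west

????????????
???⊞⊞⊞⊞⊞????
??⊞⊞⊞⊞⊞⊞????
??∙∙∙∙∙∙????
??⊞⊞∙∙∙∙∙⊞??
??∙∙∙∙∙∙∙⊞??
??⊞⊞∙∙⊚∙∙⊞??
??⊞⊞∙∙∙∙∙⊞??
??⊞⊞⊞⊞⊞⊞⊞⊞??
??⊞⊞⊞⊞⊞⊞⊞???
????????????
????????????

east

????????????
??⊞⊞⊞⊞⊞?????
?⊞⊞⊞⊞⊞⊞?????
?∙∙∙∙∙∙?????
?⊞⊞∙∙∙∙∙⊞???
?∙∙∙∙∙∙∙⊞???
?⊞⊞∙∙∙⊚∙⊞???
?⊞⊞∙∙∙∙∙⊞???
?⊞⊞⊞⊞⊞⊞⊞⊞???
?⊞⊞⊞⊞⊞⊞⊞????
????????????
????????????

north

????????????
????????????
??⊞⊞⊞⊞⊞?????
?⊞⊞⊞⊞⊞⊞?????
?∙∙∙∙∙∙∙⊞???
?⊞⊞∙∙∙∙∙⊞???
?∙∙∙∙∙⊚∙⊞???
?⊞⊞∙∙∙∙∙⊞???
?⊞⊞∙∙∙∙∙⊞???
?⊞⊞⊞⊞⊞⊞⊞⊞???
?⊞⊞⊞⊞⊞⊞⊞????
????????????

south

????????????
??⊞⊞⊞⊞⊞?????
?⊞⊞⊞⊞⊞⊞?????
?∙∙∙∙∙∙∙⊞???
?⊞⊞∙∙∙∙∙⊞???
?∙∙∙∙∙∙∙⊞???
?⊞⊞∙∙∙⊚∙⊞???
?⊞⊞∙∙∙∙∙⊞???
?⊞⊞⊞⊞⊞⊞⊞⊞???
?⊞⊞⊞⊞⊞⊞⊞????
????????????
????????????

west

????????????
???⊞⊞⊞⊞⊞????
??⊞⊞⊞⊞⊞⊞????
??∙∙∙∙∙∙∙⊞??
??⊞⊞∙∙∙∙∙⊞??
??∙∙∙∙∙∙∙⊞??
??⊞⊞∙∙⊚∙∙⊞??
??⊞⊞∙∙∙∙∙⊞??
??⊞⊞⊞⊞⊞⊞⊞⊞??
??⊞⊞⊞⊞⊞⊞⊞???
????????????
????????????

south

???⊞⊞⊞⊞⊞????
??⊞⊞⊞⊞⊞⊞????
??∙∙∙∙∙∙∙⊞??
??⊞⊞∙∙∙∙∙⊞??
??∙∙∙∙∙∙∙⊞??
??⊞⊞∙∙∙∙∙⊞??
??⊞⊞∙∙⊚∙∙⊞??
??⊞⊞⊞⊞⊞⊞⊞⊞??
??⊞⊞⊞⊞⊞⊞⊞???
????????????
????????????
????????????

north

????????????
???⊞⊞⊞⊞⊞????
??⊞⊞⊞⊞⊞⊞????
??∙∙∙∙∙∙∙⊞??
??⊞⊞∙∙∙∙∙⊞??
??∙∙∙∙∙∙∙⊞??
??⊞⊞∙∙⊚∙∙⊞??
??⊞⊞∙∙∙∙∙⊞??
??⊞⊞⊞⊞⊞⊞⊞⊞??
??⊞⊞⊞⊞⊞⊞⊞???
????????????
????????????

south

???⊞⊞⊞⊞⊞????
??⊞⊞⊞⊞⊞⊞????
??∙∙∙∙∙∙∙⊞??
??⊞⊞∙∙∙∙∙⊞??
??∙∙∙∙∙∙∙⊞??
??⊞⊞∙∙∙∙∙⊞??
??⊞⊞∙∙⊚∙∙⊞??
??⊞⊞⊞⊞⊞⊞⊞⊞??
??⊞⊞⊞⊞⊞⊞⊞???
????????????
????????????
????????????
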